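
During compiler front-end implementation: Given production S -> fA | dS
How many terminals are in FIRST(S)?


Production: S -> fA | dS
Examining each alternative for leading terminals:
  S -> fA : first terminal = 'f'
  S -> dS : first terminal = 'd'
FIRST(S) = {d, f}
Count: 2

2


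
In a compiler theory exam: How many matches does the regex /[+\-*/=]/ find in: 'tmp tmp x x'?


Pattern: /[+\-*/=]/ (operators)
Input: 'tmp tmp x x'
Scanning for matches:
Total matches: 0

0


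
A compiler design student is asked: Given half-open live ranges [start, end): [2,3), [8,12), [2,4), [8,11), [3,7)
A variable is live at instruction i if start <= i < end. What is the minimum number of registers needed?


Live ranges:
  Var0: [2, 3)
  Var1: [8, 12)
  Var2: [2, 4)
  Var3: [8, 11)
  Var4: [3, 7)
Sweep-line events (position, delta, active):
  pos=2 start -> active=1
  pos=2 start -> active=2
  pos=3 end -> active=1
  pos=3 start -> active=2
  pos=4 end -> active=1
  pos=7 end -> active=0
  pos=8 start -> active=1
  pos=8 start -> active=2
  pos=11 end -> active=1
  pos=12 end -> active=0
Maximum simultaneous active: 2
Minimum registers needed: 2

2


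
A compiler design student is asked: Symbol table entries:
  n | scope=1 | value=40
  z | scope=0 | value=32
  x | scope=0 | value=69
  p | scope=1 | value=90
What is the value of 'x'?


Searching symbol table for 'x':
  n | scope=1 | value=40
  z | scope=0 | value=32
  x | scope=0 | value=69 <- MATCH
  p | scope=1 | value=90
Found 'x' at scope 0 with value 69

69


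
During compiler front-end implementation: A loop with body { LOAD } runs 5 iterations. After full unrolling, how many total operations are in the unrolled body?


Loop body operations: LOAD (1 op per iteration)
Unrolling 5 iterations:
  Iteration 1: LOAD (1 ops)
  Iteration 2: LOAD (1 ops)
  Iteration 3: LOAD (1 ops)
  Iteration 4: LOAD (1 ops)
  Iteration 5: LOAD (1 ops)
Total: 5 iterations * 1 ops/iter = 5 operations

5


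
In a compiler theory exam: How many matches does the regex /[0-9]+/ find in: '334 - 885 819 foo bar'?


Pattern: /[0-9]+/ (int literals)
Input: '334 - 885 819 foo bar'
Scanning for matches:
  Match 1: '334'
  Match 2: '885'
  Match 3: '819'
Total matches: 3

3


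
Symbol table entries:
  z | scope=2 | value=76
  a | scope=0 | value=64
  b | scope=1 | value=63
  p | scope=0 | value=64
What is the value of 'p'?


Searching symbol table for 'p':
  z | scope=2 | value=76
  a | scope=0 | value=64
  b | scope=1 | value=63
  p | scope=0 | value=64 <- MATCH
Found 'p' at scope 0 with value 64

64


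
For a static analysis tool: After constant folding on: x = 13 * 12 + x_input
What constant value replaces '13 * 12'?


Identifying constant sub-expression:
  Original: x = 13 * 12 + x_input
  13 and 12 are both compile-time constants
  Evaluating: 13 * 12 = 156
  After folding: x = 156 + x_input

156


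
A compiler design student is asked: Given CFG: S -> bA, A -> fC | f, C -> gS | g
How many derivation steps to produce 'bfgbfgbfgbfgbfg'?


Grammar: S -> bA, A -> fC | f, C -> gS | g
Deriving 'bfgbfgbfgbfgbfg':
Step 1: S -> bA => bA
Step 2: A -> fC => bfC
Step 3: C -> gS => bfgS
Step 4: S -> bA => bfgbA
Step 5: A -> fC => bfgbfC
Step 6: C -> gS => bfgbfgS
Step 7: S -> bA => bfgbfgbA
Step 8: A -> fC => bfgbfgbfC
Step 9: C -> gS => bfgbfgbfgS
Step 10: S -> bA => bfgbfgbfgbA
Step 11: A -> fC => bfgbfgbfgbfC
Step 12: C -> gS => bfgbfgbfgbfgS
Step 13: S -> bA => bfgbfgbfgbfgbA
Step 14: A -> fC => bfgbfgbfgbfgbfC
Step 15: C -> g => bfgbfgbfgbfgbfg
Total derivation steps: 15

15


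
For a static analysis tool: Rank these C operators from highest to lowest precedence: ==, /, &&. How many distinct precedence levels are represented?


Looking up precedence for each operator:
  == -> precedence 3
  / -> precedence 6
  && -> precedence 2
Sorted highest to lowest: /, ==, &&
Distinct precedence values: [6, 3, 2]
Number of distinct levels: 3

3


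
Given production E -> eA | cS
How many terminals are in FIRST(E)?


Production: E -> eA | cS
Examining each alternative for leading terminals:
  E -> eA : first terminal = 'e'
  E -> cS : first terminal = 'c'
FIRST(E) = {c, e}
Count: 2

2


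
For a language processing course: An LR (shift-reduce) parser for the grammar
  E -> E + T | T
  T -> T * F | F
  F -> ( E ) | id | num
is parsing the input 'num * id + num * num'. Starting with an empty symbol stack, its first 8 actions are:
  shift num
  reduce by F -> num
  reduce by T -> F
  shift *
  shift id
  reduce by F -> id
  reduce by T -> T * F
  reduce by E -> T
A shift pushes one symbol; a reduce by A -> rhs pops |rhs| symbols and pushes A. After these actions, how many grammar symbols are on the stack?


Tracking the symbol stack through each action:
  Action 1: shift 'num' : push -> stack = [num] (size 1)
  Action 2: reduce by F -> num : pop 1, push F -> stack = [F] (size 1)
  Action 3: reduce by T -> F : pop 1, push T -> stack = [T] (size 1)
  Action 4: shift '*' : push -> stack = [T, *] (size 2)
  Action 5: shift 'id' : push -> stack = [T, *, id] (size 3)
  Action 6: reduce by F -> id : pop 1, push F -> stack = [T, *, F] (size 3)
  Action 7: reduce by T -> T * F : pop 3, push T -> stack = [T] (size 1)
  Action 8: reduce by E -> T : pop 1, push E -> stack = [E] (size 1)
Final stack size: 1

1


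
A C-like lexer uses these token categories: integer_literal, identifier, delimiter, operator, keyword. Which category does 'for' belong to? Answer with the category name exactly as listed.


Token: 'for'
Checking categories:
  identifier: no
  integer_literal: no
  operator: no
  keyword: YES
  delimiter: no
Category: keyword

keyword


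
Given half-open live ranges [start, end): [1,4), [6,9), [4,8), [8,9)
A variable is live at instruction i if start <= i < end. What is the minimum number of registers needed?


Live ranges:
  Var0: [1, 4)
  Var1: [6, 9)
  Var2: [4, 8)
  Var3: [8, 9)
Sweep-line events (position, delta, active):
  pos=1 start -> active=1
  pos=4 end -> active=0
  pos=4 start -> active=1
  pos=6 start -> active=2
  pos=8 end -> active=1
  pos=8 start -> active=2
  pos=9 end -> active=1
  pos=9 end -> active=0
Maximum simultaneous active: 2
Minimum registers needed: 2

2


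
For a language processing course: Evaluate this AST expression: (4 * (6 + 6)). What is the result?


Expression: (4 * (6 + 6))
Evaluating step by step:
  6 + 6 = 12
  4 * 12 = 48
Result: 48

48


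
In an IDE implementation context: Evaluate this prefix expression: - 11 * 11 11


Parsing prefix expression: - 11 * 11 11
Step 1: Innermost operation '* 11 11'
  11 * 11 = 121
Step 2: Outer operation '- 11 [121]'
  11 - 121 = -110

-110


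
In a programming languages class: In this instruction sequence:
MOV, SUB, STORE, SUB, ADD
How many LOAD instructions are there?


Scanning instruction sequence for LOAD:
  Position 1: MOV
  Position 2: SUB
  Position 3: STORE
  Position 4: SUB
  Position 5: ADD
Matches at positions: []
Total LOAD count: 0

0


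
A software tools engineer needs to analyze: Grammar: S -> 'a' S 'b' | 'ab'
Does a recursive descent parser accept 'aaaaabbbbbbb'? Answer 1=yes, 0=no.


Grammar accepts strings of the form a^n b^n (n >= 1)
Word: 'aaaaabbbbbbb'
Counting: 5 a's and 7 b's
Check: 5 == 7? No
Mismatch: a-count != b-count
Rejected

0


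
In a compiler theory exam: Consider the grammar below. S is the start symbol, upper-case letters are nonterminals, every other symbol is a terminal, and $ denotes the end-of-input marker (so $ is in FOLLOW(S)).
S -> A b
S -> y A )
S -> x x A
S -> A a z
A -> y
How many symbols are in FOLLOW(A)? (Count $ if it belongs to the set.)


S is the start symbol and does not occur in any rule body, so FOLLOW(S) = {$}.
Examining every occurrence of A in a rule body:
  S -> A b : A is followed by terminal 'b' -> add 'b'
  S -> y A ) : A is followed by terminal ')' -> add ')'
  S -> x x A : A is at the right end -> add FOLLOW(S) = {$}
  S -> A a z : A is followed by terminal 'a' -> add 'a'
  A -> y : A does not occur in the body -> contributes nothing
FOLLOW(A) = {), a, b, $}
Count: 4

4


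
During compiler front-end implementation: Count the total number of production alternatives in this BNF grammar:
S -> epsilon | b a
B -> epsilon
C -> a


Counting alternatives per rule:
  S: 2 alternative(s)
  B: 1 alternative(s)
  C: 1 alternative(s)
Sum: 2 + 1 + 1 = 4

4


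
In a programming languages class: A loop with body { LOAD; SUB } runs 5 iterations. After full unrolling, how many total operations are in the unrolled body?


Loop body operations: LOAD, SUB (2 ops per iteration)
Unrolling 5 iterations:
  Iteration 1: LOAD, SUB (2 ops)
  Iteration 2: LOAD, SUB (2 ops)
  Iteration 3: LOAD, SUB (2 ops)
  Iteration 4: LOAD, SUB (2 ops)
  Iteration 5: LOAD, SUB (2 ops)
Total: 5 iterations * 2 ops/iter = 10 operations

10


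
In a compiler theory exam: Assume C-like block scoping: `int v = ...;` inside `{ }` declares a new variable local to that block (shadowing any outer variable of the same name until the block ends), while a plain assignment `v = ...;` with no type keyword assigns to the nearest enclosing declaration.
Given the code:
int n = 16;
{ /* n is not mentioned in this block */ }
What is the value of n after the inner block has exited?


Analyzing scoping rules:
Outer scope: declares n = 16
Inner block: n is neither redeclared nor assigned -> unchanged
After the block -> 16
Result: 16

16


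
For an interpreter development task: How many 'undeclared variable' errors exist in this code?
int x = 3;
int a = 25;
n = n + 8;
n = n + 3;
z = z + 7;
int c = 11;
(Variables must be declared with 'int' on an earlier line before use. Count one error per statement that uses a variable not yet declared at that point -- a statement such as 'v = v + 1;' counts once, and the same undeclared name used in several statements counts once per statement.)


Scanning code line by line:
  Line 1: declare 'x' -> declared = ['x']
  Line 2: declare 'a' -> declared = ['a', 'x']
  Line 3: use 'n' -> ERROR (undeclared)
  Line 4: use 'n' -> ERROR (undeclared)
  Line 5: use 'z' -> ERROR (undeclared)
  Line 6: declare 'c' -> declared = ['a', 'c', 'x']
Total undeclared variable errors: 3

3


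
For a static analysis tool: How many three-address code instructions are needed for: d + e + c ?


Expression: d + e + c
Generating three-address code (respecting * over +/- precedence):
  Instruction 1: t1 = d + e
  Instruction 2: t2 = t1 + c
Total instructions: 2

2


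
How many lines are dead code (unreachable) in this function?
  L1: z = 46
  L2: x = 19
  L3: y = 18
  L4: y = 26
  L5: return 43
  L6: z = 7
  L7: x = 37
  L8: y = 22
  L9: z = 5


Analyzing control flow:
  L1: reachable (before return)
  L2: reachable (before return)
  L3: reachable (before return)
  L4: reachable (before return)
  L5: reachable (return statement)
  L6: DEAD (after return at L5)
  L7: DEAD (after return at L5)
  L8: DEAD (after return at L5)
  L9: DEAD (after return at L5)
Return at L5, total lines = 9
Dead lines: L6 through L9
Count: 4

4


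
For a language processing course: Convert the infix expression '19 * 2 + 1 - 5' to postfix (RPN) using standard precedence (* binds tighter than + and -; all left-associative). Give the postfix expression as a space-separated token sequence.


Applying the shunting-yard algorithm:
  Operand 19 -> output
  Push '*' onto operator stack -> op-stack: [*]
  Operand 2 -> output
  See '+' (prec 1); top '*' (prec 2) >= it -> pop '*' to output
  Push '+' onto operator stack -> op-stack: [+]
  Operand 1 -> output
  See '-' (prec 1); top '+' (prec 1) >= it -> pop '+' to output
  Push '-' onto operator stack -> op-stack: [-]
  Operand 5 -> output
  End of input: pop '-' to output
Postfix result: 19 2 * 1 + 5 -

19 2 * 1 + 5 -


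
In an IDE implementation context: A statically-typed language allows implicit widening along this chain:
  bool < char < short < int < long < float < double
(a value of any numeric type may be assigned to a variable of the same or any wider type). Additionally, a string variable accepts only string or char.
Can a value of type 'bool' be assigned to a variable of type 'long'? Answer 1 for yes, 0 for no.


Target variable type: long
Source value type: bool
Numeric ranks: bool=0, long=4
Widening allowed iff rank(source) <= rank(target): 0 <= 4? Yes
Result: 1

1


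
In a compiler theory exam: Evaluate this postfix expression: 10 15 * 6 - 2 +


Processing tokens left to right:
Push 10, Push 15
Pop 10 and 15, compute 10 * 15 = 150, push 150
Push 6
Pop 150 and 6, compute 150 - 6 = 144, push 144
Push 2
Pop 144 and 2, compute 144 + 2 = 146, push 146
Stack result: 146

146


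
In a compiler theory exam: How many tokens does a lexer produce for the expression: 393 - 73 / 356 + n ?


Scanning '393 - 73 / 356 + n'
Token 1: '393' -> integer_literal
Token 2: '-' -> operator
Token 3: '73' -> integer_literal
Token 4: '/' -> operator
Token 5: '356' -> integer_literal
Token 6: '+' -> operator
Token 7: 'n' -> identifier
Total tokens: 7

7


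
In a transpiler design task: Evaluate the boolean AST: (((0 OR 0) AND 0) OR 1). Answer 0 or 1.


Step 1: Evaluate inner node
  0 OR 0 = 0
Step 2: Evaluate next node
  0 AND 0 = 0
Step 3: Evaluate root node
  0 OR 1 = 1

1


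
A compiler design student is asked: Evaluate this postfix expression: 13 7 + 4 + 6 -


Processing tokens left to right:
Push 13, Push 7
Pop 13 and 7, compute 13 + 7 = 20, push 20
Push 4
Pop 20 and 4, compute 20 + 4 = 24, push 24
Push 6
Pop 24 and 6, compute 24 - 6 = 18, push 18
Stack result: 18

18


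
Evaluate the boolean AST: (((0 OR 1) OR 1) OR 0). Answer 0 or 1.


Step 1: Evaluate inner node
  0 OR 1 = 1
Step 2: Evaluate next node
  1 OR 1 = 1
Step 3: Evaluate root node
  1 OR 0 = 1

1


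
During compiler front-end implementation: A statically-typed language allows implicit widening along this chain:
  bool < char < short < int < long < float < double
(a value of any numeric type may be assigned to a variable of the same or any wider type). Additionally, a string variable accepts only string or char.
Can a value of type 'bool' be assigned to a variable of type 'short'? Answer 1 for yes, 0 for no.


Target variable type: short
Source value type: bool
Numeric ranks: bool=0, short=2
Widening allowed iff rank(source) <= rank(target): 0 <= 2? Yes
Result: 1

1


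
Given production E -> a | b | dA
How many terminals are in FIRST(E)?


Production: E -> a | b | dA
Examining each alternative for leading terminals:
  E -> a : first terminal = 'a'
  E -> b : first terminal = 'b'
  E -> dA : first terminal = 'd'
FIRST(E) = {a, b, d}
Count: 3

3


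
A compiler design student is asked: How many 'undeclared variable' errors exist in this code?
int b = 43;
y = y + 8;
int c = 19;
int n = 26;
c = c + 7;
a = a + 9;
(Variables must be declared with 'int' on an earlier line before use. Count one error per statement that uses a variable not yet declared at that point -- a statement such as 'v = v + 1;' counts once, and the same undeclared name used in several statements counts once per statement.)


Scanning code line by line:
  Line 1: declare 'b' -> declared = ['b']
  Line 2: use 'y' -> ERROR (undeclared)
  Line 3: declare 'c' -> declared = ['b', 'c']
  Line 4: declare 'n' -> declared = ['b', 'c', 'n']
  Line 5: use 'c' -> OK (declared)
  Line 6: use 'a' -> ERROR (undeclared)
Total undeclared variable errors: 2

2


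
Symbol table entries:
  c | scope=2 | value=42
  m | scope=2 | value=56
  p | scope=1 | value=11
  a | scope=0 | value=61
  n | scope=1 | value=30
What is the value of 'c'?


Searching symbol table for 'c':
  c | scope=2 | value=42 <- MATCH
  m | scope=2 | value=56
  p | scope=1 | value=11
  a | scope=0 | value=61
  n | scope=1 | value=30
Found 'c' at scope 2 with value 42

42


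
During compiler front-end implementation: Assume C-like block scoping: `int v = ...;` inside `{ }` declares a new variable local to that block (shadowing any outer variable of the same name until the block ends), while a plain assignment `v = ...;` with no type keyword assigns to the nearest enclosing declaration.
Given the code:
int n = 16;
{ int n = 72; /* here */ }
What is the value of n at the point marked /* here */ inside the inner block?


Analyzing scoping rules:
Outer scope: declares n = 16
Inner block: 'int n = 72;' declares a NEW n that shadows the outer one
Inside the block the inner declaration is in scope -> 72
Result: 72

72


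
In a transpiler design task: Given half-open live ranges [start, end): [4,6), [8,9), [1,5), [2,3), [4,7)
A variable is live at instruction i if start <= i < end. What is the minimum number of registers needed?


Live ranges:
  Var0: [4, 6)
  Var1: [8, 9)
  Var2: [1, 5)
  Var3: [2, 3)
  Var4: [4, 7)
Sweep-line events (position, delta, active):
  pos=1 start -> active=1
  pos=2 start -> active=2
  pos=3 end -> active=1
  pos=4 start -> active=2
  pos=4 start -> active=3
  pos=5 end -> active=2
  pos=6 end -> active=1
  pos=7 end -> active=0
  pos=8 start -> active=1
  pos=9 end -> active=0
Maximum simultaneous active: 3
Minimum registers needed: 3

3


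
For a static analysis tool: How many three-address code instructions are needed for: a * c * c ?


Expression: a * c * c
Generating three-address code (respecting * over +/- precedence):
  Instruction 1: t1 = a * c
  Instruction 2: t2 = t1 * c
Total instructions: 2

2


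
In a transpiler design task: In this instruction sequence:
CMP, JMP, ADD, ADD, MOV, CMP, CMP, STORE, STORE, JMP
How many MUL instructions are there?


Scanning instruction sequence for MUL:
  Position 1: CMP
  Position 2: JMP
  Position 3: ADD
  Position 4: ADD
  Position 5: MOV
  Position 6: CMP
  Position 7: CMP
  Position 8: STORE
  Position 9: STORE
  Position 10: JMP
Matches at positions: []
Total MUL count: 0

0


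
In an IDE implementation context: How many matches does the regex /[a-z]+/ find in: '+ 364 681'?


Pattern: /[a-z]+/ (identifiers)
Input: '+ 364 681'
Scanning for matches:
Total matches: 0

0


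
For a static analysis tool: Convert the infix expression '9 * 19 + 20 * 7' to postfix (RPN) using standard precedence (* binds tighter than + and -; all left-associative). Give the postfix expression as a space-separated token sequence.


Applying the shunting-yard algorithm:
  Operand 9 -> output
  Push '*' onto operator stack -> op-stack: [*]
  Operand 19 -> output
  See '+' (prec 1); top '*' (prec 2) >= it -> pop '*' to output
  Push '+' onto operator stack -> op-stack: [+]
  Operand 20 -> output
  Push '*' onto operator stack -> op-stack: [+, *]
  Operand 7 -> output
  End of input: pop '*' to output
  End of input: pop '+' to output
Postfix result: 9 19 * 20 7 * +

9 19 * 20 7 * +


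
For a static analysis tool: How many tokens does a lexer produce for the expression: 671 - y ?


Scanning '671 - y'
Token 1: '671' -> integer_literal
Token 2: '-' -> operator
Token 3: 'y' -> identifier
Total tokens: 3

3


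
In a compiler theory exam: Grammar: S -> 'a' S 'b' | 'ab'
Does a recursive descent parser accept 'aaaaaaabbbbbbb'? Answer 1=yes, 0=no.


Grammar accepts strings of the form a^n b^n (n >= 1)
Word: 'aaaaaaabbbbbbb'
Counting: 7 a's and 7 b's
Check: 7 == 7? Yes
Derivation (S -> aSb applied 6 time(s), then S -> ab): S => aSb => aaSbb => aaaSbbb => aaaaSbbbb => aaaaaSbbbbb => aaaaaaSbbbbbb => aaaaaaabbbbbbb
Accepted

1


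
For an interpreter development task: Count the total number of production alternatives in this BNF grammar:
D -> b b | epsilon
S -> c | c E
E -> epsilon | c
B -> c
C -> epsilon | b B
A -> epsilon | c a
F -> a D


Counting alternatives per rule:
  D: 2 alternative(s)
  S: 2 alternative(s)
  E: 2 alternative(s)
  B: 1 alternative(s)
  C: 2 alternative(s)
  A: 2 alternative(s)
  F: 1 alternative(s)
Sum: 2 + 2 + 2 + 1 + 2 + 2 + 1 = 12

12


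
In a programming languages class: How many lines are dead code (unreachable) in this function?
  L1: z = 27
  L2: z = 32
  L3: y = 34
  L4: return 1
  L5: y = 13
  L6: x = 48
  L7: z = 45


Analyzing control flow:
  L1: reachable (before return)
  L2: reachable (before return)
  L3: reachable (before return)
  L4: reachable (return statement)
  L5: DEAD (after return at L4)
  L6: DEAD (after return at L4)
  L7: DEAD (after return at L4)
Return at L4, total lines = 7
Dead lines: L5 through L7
Count: 3

3


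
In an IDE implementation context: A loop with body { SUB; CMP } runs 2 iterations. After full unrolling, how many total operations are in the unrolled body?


Loop body operations: SUB, CMP (2 ops per iteration)
Unrolling 2 iterations:
  Iteration 1: SUB, CMP (2 ops)
  Iteration 2: SUB, CMP (2 ops)
Total: 2 iterations * 2 ops/iter = 4 operations

4


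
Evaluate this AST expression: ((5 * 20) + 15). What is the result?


Expression: ((5 * 20) + 15)
Evaluating step by step:
  5 * 20 = 100
  100 + 15 = 115
Result: 115

115


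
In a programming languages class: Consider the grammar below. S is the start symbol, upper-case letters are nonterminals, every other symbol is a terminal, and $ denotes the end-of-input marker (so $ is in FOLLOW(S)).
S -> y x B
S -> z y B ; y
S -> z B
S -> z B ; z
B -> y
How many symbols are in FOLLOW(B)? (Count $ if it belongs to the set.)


S is the start symbol and does not occur in any rule body, so FOLLOW(S) = {$}.
Examining every occurrence of B in a rule body:
  S -> y x B : B is at the right end -> add FOLLOW(S) = {$}
  S -> z y B ; y : B is followed by terminal ';' -> add ';'
  S -> z B : B is at the right end -> add FOLLOW(S) = {$} (already in the set)
  S -> z B ; z : B is followed by terminal ';' -> add ';' (already in the set)
  B -> y : B does not occur in the body -> contributes nothing
FOLLOW(B) = {;, $}
Count: 2

2


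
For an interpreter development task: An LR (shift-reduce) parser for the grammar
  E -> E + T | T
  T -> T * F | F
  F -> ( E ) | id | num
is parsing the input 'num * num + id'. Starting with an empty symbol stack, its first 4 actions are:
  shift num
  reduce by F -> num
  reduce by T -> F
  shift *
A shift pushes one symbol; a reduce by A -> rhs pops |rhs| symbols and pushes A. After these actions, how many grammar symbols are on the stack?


Tracking the symbol stack through each action:
  Action 1: shift 'num' : push -> stack = [num] (size 1)
  Action 2: reduce by F -> num : pop 1, push F -> stack = [F] (size 1)
  Action 3: reduce by T -> F : pop 1, push T -> stack = [T] (size 1)
  Action 4: shift '*' : push -> stack = [T, *] (size 2)
Final stack size: 2

2


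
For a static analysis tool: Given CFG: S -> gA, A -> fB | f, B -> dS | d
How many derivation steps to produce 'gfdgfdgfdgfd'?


Grammar: S -> gA, A -> fB | f, B -> dS | d
Deriving 'gfdgfdgfdgfd':
Step 1: S -> gA => gA
Step 2: A -> fB => gfB
Step 3: B -> dS => gfdS
Step 4: S -> gA => gfdgA
Step 5: A -> fB => gfdgfB
Step 6: B -> dS => gfdgfdS
Step 7: S -> gA => gfdgfdgA
Step 8: A -> fB => gfdgfdgfB
Step 9: B -> dS => gfdgfdgfdS
Step 10: S -> gA => gfdgfdgfdgA
Step 11: A -> fB => gfdgfdgfdgfB
Step 12: B -> d => gfdgfdgfdgfd
Total derivation steps: 12

12


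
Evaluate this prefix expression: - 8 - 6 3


Parsing prefix expression: - 8 - 6 3
Step 1: Innermost operation '- 6 3'
  6 - 3 = 3
Step 2: Outer operation '- 8 [3]'
  8 - 3 = 5

5


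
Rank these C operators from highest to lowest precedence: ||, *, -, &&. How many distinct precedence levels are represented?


Looking up precedence for each operator:
  || -> precedence 1
  * -> precedence 6
  - -> precedence 5
  && -> precedence 2
Sorted highest to lowest: *, -, &&, ||
Distinct precedence values: [6, 5, 2, 1]
Number of distinct levels: 4

4


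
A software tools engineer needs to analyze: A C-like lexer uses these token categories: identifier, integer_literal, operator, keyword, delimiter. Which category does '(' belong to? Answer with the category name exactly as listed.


Token: '('
Checking categories:
  identifier: no
  integer_literal: no
  operator: no
  keyword: no
  delimiter: YES
Category: delimiter

delimiter


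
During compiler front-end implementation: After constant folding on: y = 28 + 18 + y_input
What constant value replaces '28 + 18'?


Identifying constant sub-expression:
  Original: y = 28 + 18 + y_input
  28 and 18 are both compile-time constants
  Evaluating: 28 + 18 = 46
  After folding: y = 46 + y_input

46


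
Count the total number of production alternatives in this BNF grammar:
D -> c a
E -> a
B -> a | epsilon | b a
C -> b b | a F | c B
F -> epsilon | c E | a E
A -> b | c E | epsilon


Counting alternatives per rule:
  D: 1 alternative(s)
  E: 1 alternative(s)
  B: 3 alternative(s)
  C: 3 alternative(s)
  F: 3 alternative(s)
  A: 3 alternative(s)
Sum: 1 + 1 + 3 + 3 + 3 + 3 = 14

14


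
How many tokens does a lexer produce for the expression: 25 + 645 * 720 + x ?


Scanning '25 + 645 * 720 + x'
Token 1: '25' -> integer_literal
Token 2: '+' -> operator
Token 3: '645' -> integer_literal
Token 4: '*' -> operator
Token 5: '720' -> integer_literal
Token 6: '+' -> operator
Token 7: 'x' -> identifier
Total tokens: 7

7


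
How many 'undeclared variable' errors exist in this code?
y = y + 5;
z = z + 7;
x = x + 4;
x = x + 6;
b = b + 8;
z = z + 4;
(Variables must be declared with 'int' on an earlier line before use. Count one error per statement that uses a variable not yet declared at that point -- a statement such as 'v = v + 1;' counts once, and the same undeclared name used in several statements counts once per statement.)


Scanning code line by line:
  Line 1: use 'y' -> ERROR (undeclared)
  Line 2: use 'z' -> ERROR (undeclared)
  Line 3: use 'x' -> ERROR (undeclared)
  Line 4: use 'x' -> ERROR (undeclared)
  Line 5: use 'b' -> ERROR (undeclared)
  Line 6: use 'z' -> ERROR (undeclared)
Total undeclared variable errors: 6

6


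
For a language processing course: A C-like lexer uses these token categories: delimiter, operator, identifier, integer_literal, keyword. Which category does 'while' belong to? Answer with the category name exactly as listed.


Token: 'while'
Checking categories:
  identifier: no
  integer_literal: no
  operator: no
  keyword: YES
  delimiter: no
Category: keyword

keyword


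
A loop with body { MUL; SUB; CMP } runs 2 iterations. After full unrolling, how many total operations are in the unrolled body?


Loop body operations: MUL, SUB, CMP (3 ops per iteration)
Unrolling 2 iterations:
  Iteration 1: MUL, SUB, CMP (3 ops)
  Iteration 2: MUL, SUB, CMP (3 ops)
Total: 2 iterations * 3 ops/iter = 6 operations

6


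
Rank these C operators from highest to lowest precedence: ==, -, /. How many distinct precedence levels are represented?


Looking up precedence for each operator:
  == -> precedence 3
  - -> precedence 5
  / -> precedence 6
Sorted highest to lowest: /, -, ==
Distinct precedence values: [6, 5, 3]
Number of distinct levels: 3

3


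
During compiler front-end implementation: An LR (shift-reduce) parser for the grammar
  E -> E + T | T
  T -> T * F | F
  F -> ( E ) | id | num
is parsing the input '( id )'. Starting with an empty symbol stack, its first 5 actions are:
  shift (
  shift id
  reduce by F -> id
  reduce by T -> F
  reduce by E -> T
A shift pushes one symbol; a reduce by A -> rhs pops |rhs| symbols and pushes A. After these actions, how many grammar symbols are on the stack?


Tracking the symbol stack through each action:
  Action 1: shift '(' : push -> stack = [(] (size 1)
  Action 2: shift 'id' : push -> stack = [(, id] (size 2)
  Action 3: reduce by F -> id : pop 1, push F -> stack = [(, F] (size 2)
  Action 4: reduce by T -> F : pop 1, push T -> stack = [(, T] (size 2)
  Action 5: reduce by E -> T : pop 1, push E -> stack = [(, E] (size 2)
Final stack size: 2

2


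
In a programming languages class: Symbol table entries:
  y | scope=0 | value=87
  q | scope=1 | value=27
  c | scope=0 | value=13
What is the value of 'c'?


Searching symbol table for 'c':
  y | scope=0 | value=87
  q | scope=1 | value=27
  c | scope=0 | value=13 <- MATCH
Found 'c' at scope 0 with value 13

13


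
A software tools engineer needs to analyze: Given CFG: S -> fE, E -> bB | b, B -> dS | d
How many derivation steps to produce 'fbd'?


Grammar: S -> fE, E -> bB | b, B -> dS | d
Deriving 'fbd':
Step 1: S -> fE => fE
Step 2: E -> bB => fbB
Step 3: B -> d => fbd
Total derivation steps: 3

3


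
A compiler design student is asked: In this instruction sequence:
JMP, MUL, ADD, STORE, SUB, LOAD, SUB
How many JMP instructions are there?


Scanning instruction sequence for JMP:
  Position 1: JMP <- MATCH
  Position 2: MUL
  Position 3: ADD
  Position 4: STORE
  Position 5: SUB
  Position 6: LOAD
  Position 7: SUB
Matches at positions: [1]
Total JMP count: 1

1


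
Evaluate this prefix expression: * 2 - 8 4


Parsing prefix expression: * 2 - 8 4
Step 1: Innermost operation '- 8 4'
  8 - 4 = 4
Step 2: Outer operation '* 2 [4]'
  2 * 4 = 8

8


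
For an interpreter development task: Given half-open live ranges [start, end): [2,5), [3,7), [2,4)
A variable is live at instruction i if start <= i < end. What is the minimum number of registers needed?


Live ranges:
  Var0: [2, 5)
  Var1: [3, 7)
  Var2: [2, 4)
Sweep-line events (position, delta, active):
  pos=2 start -> active=1
  pos=2 start -> active=2
  pos=3 start -> active=3
  pos=4 end -> active=2
  pos=5 end -> active=1
  pos=7 end -> active=0
Maximum simultaneous active: 3
Minimum registers needed: 3

3


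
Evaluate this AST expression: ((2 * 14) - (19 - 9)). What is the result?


Expression: ((2 * 14) - (19 - 9))
Evaluating step by step:
  2 * 14 = 28
  19 - 9 = 10
  28 - 10 = 18
Result: 18

18


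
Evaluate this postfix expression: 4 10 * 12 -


Processing tokens left to right:
Push 4, Push 10
Pop 4 and 10, compute 4 * 10 = 40, push 40
Push 12
Pop 40 and 12, compute 40 - 12 = 28, push 28
Stack result: 28

28


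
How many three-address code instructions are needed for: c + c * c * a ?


Expression: c + c * c * a
Generating three-address code (respecting * over +/- precedence):
  Instruction 1: t1 = c * c
  Instruction 2: t2 = t1 * a
  Instruction 3: t3 = c + t2
Total instructions: 3

3


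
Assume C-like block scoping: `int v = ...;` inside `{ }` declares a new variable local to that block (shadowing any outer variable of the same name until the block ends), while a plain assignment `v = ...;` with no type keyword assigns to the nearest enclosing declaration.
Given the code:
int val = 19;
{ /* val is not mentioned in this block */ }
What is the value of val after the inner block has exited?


Analyzing scoping rules:
Outer scope: declares val = 19
Inner block: val is neither redeclared nor assigned -> unchanged
After the block -> 19
Result: 19

19


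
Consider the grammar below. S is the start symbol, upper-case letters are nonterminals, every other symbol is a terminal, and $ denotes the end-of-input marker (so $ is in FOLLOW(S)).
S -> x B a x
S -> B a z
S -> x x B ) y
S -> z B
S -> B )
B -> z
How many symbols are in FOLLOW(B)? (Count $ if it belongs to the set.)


S is the start symbol and does not occur in any rule body, so FOLLOW(S) = {$}.
Examining every occurrence of B in a rule body:
  S -> x B a x : B is followed by terminal 'a' -> add 'a'
  S -> B a z : B is followed by terminal 'a' -> add 'a' (already in the set)
  S -> x x B ) y : B is followed by terminal ')' -> add ')'
  S -> z B : B is at the right end -> add FOLLOW(S) = {$}
  S -> B ) : B is followed by terminal ')' -> add ')' (already in the set)
  B -> z : B does not occur in the body -> contributes nothing
FOLLOW(B) = {), a, $}
Count: 3

3


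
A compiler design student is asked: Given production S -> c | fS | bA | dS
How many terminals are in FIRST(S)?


Production: S -> c | fS | bA | dS
Examining each alternative for leading terminals:
  S -> c : first terminal = 'c'
  S -> fS : first terminal = 'f'
  S -> bA : first terminal = 'b'
  S -> dS : first terminal = 'd'
FIRST(S) = {b, c, d, f}
Count: 4

4


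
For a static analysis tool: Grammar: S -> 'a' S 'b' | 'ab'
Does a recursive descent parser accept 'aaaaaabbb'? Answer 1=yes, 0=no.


Grammar accepts strings of the form a^n b^n (n >= 1)
Word: 'aaaaaabbb'
Counting: 6 a's and 3 b's
Check: 6 == 3? No
Mismatch: a-count != b-count
Rejected

0


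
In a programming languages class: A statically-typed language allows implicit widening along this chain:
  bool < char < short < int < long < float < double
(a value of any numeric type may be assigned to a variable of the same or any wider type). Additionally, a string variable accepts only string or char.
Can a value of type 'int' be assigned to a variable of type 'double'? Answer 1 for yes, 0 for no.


Target variable type: double
Source value type: int
Numeric ranks: int=3, double=6
Widening allowed iff rank(source) <= rank(target): 3 <= 6? Yes
Result: 1

1


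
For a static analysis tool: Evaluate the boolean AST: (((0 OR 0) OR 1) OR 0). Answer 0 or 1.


Step 1: Evaluate inner node
  0 OR 0 = 0
Step 2: Evaluate next node
  0 OR 1 = 1
Step 3: Evaluate root node
  1 OR 0 = 1

1


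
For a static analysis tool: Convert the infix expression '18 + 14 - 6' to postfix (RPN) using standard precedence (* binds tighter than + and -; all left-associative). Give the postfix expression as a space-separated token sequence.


Applying the shunting-yard algorithm:
  Operand 18 -> output
  Push '+' onto operator stack -> op-stack: [+]
  Operand 14 -> output
  See '-' (prec 1); top '+' (prec 1) >= it -> pop '+' to output
  Push '-' onto operator stack -> op-stack: [-]
  Operand 6 -> output
  End of input: pop '-' to output
Postfix result: 18 14 + 6 -

18 14 + 6 -


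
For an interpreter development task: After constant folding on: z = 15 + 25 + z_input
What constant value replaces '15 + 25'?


Identifying constant sub-expression:
  Original: z = 15 + 25 + z_input
  15 and 25 are both compile-time constants
  Evaluating: 15 + 25 = 40
  After folding: z = 40 + z_input

40


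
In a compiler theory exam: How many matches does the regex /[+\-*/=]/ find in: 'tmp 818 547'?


Pattern: /[+\-*/=]/ (operators)
Input: 'tmp 818 547'
Scanning for matches:
Total matches: 0

0


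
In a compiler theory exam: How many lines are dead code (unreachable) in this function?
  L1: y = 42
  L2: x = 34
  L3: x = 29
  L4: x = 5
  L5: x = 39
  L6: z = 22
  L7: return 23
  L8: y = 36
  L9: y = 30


Analyzing control flow:
  L1: reachable (before return)
  L2: reachable (before return)
  L3: reachable (before return)
  L4: reachable (before return)
  L5: reachable (before return)
  L6: reachable (before return)
  L7: reachable (return statement)
  L8: DEAD (after return at L7)
  L9: DEAD (after return at L7)
Return at L7, total lines = 9
Dead lines: L8 through L9
Count: 2

2


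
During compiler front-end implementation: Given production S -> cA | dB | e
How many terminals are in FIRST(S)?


Production: S -> cA | dB | e
Examining each alternative for leading terminals:
  S -> cA : first terminal = 'c'
  S -> dB : first terminal = 'd'
  S -> e : first terminal = 'e'
FIRST(S) = {c, d, e}
Count: 3

3


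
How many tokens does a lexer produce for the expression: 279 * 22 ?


Scanning '279 * 22'
Token 1: '279' -> integer_literal
Token 2: '*' -> operator
Token 3: '22' -> integer_literal
Total tokens: 3

3


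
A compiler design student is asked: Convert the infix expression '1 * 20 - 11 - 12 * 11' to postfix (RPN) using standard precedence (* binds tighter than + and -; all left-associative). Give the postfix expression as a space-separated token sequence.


Applying the shunting-yard algorithm:
  Operand 1 -> output
  Push '*' onto operator stack -> op-stack: [*]
  Operand 20 -> output
  See '-' (prec 1); top '*' (prec 2) >= it -> pop '*' to output
  Push '-' onto operator stack -> op-stack: [-]
  Operand 11 -> output
  See '-' (prec 1); top '-' (prec 1) >= it -> pop '-' to output
  Push '-' onto operator stack -> op-stack: [-]
  Operand 12 -> output
  Push '*' onto operator stack -> op-stack: [-, *]
  Operand 11 -> output
  End of input: pop '*' to output
  End of input: pop '-' to output
Postfix result: 1 20 * 11 - 12 11 * -

1 20 * 11 - 12 11 * -


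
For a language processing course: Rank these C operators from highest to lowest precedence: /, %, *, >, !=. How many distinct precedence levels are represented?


Looking up precedence for each operator:
  / -> precedence 6
  % -> precedence 6
  * -> precedence 6
  > -> precedence 4
  != -> precedence 3
Sorted highest to lowest: /, %, *, >, !=
Distinct precedence values: [6, 4, 3]
Number of distinct levels: 3

3


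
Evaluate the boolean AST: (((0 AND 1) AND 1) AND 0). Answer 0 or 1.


Step 1: Evaluate inner node
  0 AND 1 = 0
Step 2: Evaluate next node
  0 AND 1 = 0
Step 3: Evaluate root node
  0 AND 0 = 0

0


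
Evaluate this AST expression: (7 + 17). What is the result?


Expression: (7 + 17)
Evaluating step by step:
  7 + 17 = 24
Result: 24

24


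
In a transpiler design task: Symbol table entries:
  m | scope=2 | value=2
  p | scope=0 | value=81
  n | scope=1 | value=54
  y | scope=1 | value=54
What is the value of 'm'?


Searching symbol table for 'm':
  m | scope=2 | value=2 <- MATCH
  p | scope=0 | value=81
  n | scope=1 | value=54
  y | scope=1 | value=54
Found 'm' at scope 2 with value 2

2


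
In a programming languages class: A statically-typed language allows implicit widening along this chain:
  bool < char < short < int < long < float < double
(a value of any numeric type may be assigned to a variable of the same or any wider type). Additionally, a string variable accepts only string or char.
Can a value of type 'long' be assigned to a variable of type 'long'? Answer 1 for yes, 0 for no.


Target variable type: long
Source value type: long
Numeric ranks: long=4, long=4
Widening allowed iff rank(source) <= rank(target): 4 <= 4? Yes
Result: 1

1


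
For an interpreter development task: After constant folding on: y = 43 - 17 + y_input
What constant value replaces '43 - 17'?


Identifying constant sub-expression:
  Original: y = 43 - 17 + y_input
  43 and 17 are both compile-time constants
  Evaluating: 43 - 17 = 26
  After folding: y = 26 + y_input

26


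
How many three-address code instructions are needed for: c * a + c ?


Expression: c * a + c
Generating three-address code (respecting * over +/- precedence):
  Instruction 1: t1 = c * a
  Instruction 2: t2 = t1 + c
Total instructions: 2

2


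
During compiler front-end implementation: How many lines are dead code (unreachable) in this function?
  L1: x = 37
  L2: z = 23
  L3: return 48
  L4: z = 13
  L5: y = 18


Analyzing control flow:
  L1: reachable (before return)
  L2: reachable (before return)
  L3: reachable (return statement)
  L4: DEAD (after return at L3)
  L5: DEAD (after return at L3)
Return at L3, total lines = 5
Dead lines: L4 through L5
Count: 2

2


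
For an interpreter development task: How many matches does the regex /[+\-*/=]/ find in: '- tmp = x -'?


Pattern: /[+\-*/=]/ (operators)
Input: '- tmp = x -'
Scanning for matches:
  Match 1: '-'
  Match 2: '='
  Match 3: '-'
Total matches: 3

3


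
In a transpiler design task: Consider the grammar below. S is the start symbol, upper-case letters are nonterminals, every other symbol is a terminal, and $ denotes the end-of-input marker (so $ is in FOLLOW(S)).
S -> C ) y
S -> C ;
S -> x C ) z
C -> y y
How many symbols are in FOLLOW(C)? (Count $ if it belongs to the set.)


S is the start symbol and does not occur in any rule body, so FOLLOW(S) = {$}.
Examining every occurrence of C in a rule body:
  S -> C ) y : C is followed by terminal ')' -> add ')'
  S -> C ; : C is followed by terminal ';' -> add ';'
  S -> x C ) z : C is followed by terminal ')' -> add ')' (already in the set)
  C -> y y : C does not occur in the body -> contributes nothing
FOLLOW(C) = {), ;}
Count: 2

2


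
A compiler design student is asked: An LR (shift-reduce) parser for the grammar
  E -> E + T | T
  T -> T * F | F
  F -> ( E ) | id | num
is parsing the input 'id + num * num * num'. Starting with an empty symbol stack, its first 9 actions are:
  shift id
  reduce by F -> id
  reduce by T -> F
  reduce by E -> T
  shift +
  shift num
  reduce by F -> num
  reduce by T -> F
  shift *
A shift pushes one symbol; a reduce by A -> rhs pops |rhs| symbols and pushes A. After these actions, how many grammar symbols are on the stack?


Tracking the symbol stack through each action:
  Action 1: shift 'id' : push -> stack = [id] (size 1)
  Action 2: reduce by F -> id : pop 1, push F -> stack = [F] (size 1)
  Action 3: reduce by T -> F : pop 1, push T -> stack = [T] (size 1)
  Action 4: reduce by E -> T : pop 1, push E -> stack = [E] (size 1)
  Action 5: shift '+' : push -> stack = [E, +] (size 2)
  Action 6: shift 'num' : push -> stack = [E, +, num] (size 3)
  Action 7: reduce by F -> num : pop 1, push F -> stack = [E, +, F] (size 3)
  Action 8: reduce by T -> F : pop 1, push T -> stack = [E, +, T] (size 3)
  Action 9: shift '*' : push -> stack = [E, +, T, *] (size 4)
Final stack size: 4

4
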